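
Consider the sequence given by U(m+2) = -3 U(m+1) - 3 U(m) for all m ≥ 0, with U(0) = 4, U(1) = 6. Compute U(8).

810

U(2) = -3(6) - 3(4) = -30
U(3) = -3(-30) - 3(6) = 72
U(4) = -3(72) - 3(-30) = -126
U(5) = -3(-126) - 3(72) = 162
U(6) = -3(162) - 3(-126) = -108
U(7) = -3(-108) - 3(162) = -162
U(8) = -3(-162) - 3(-108) = 810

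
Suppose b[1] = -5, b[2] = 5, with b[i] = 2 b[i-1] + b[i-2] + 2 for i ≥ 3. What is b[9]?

1771

b[3] = 2*5 + (-5) + 2 = 7
b[4] = 2*7 + 5 + 2 = 21
b[5] = 2*21 + 7 + 2 = 51
b[6] = 2*51 + 21 + 2 = 125
b[7] = 2*125 + 51 + 2 = 303
b[8] = 2*303 + 125 + 2 = 733
b[9] = 2*733 + 303 + 2 = 1771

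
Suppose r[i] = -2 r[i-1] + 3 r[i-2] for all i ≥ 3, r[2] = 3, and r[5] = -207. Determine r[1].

Let r[1] = x.
r[3] = -6 + 3x
r[4] = 21 - 6x
r[5] = -60 + 21x
So -60 + 21x = -207, giving x = -7.

-7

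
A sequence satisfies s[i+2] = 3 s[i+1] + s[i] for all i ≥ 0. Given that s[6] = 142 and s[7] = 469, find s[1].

1

Rearranging, s[i-2] = s[i] - 3 s[i-1].
s[5] = 469 - 3(142) = 43
s[4] = 142 - 3(43) = 13
s[3] = 43 - 3(13) = 4
s[2] = 13 - 3(4) = 1
s[1] = 4 - 3(1) = 1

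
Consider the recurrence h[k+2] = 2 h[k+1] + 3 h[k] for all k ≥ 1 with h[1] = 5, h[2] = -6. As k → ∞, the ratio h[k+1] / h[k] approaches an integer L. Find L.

The characteristic equation is r^2 - 2r - 3 = 0, which factors as (r - 3)(r + 1) = 0.
So the roots are 3 and -1. Since |3| > |-1| and the coefficient of 3^k is non-zero, the ratio tends to 3.

3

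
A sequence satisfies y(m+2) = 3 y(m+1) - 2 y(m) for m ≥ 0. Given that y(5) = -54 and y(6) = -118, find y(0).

Rearranging, y(m-2) = (y(m) - 3 y(m-1)) / -2.
y(4) = (-118 - 3(-54)) / -2 = 44/-2 = -22
y(3) = (-54 - 3(-22)) / -2 = 12/-2 = -6
y(2) = (-22 - 3(-6)) / -2 = -4/-2 = 2
y(1) = (-6 - 3(2)) / -2 = -12/-2 = 6
y(0) = (2 - 3(6)) / -2 = -16/-2 = 8

8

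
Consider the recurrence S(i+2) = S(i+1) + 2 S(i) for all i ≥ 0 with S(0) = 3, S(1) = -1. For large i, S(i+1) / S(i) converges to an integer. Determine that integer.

2

The characteristic equation is r^2 - r - 2 = 0, which factors as (r - 2)(r + 1) = 0.
So the roots are 2 and -1. Since |2| > |-1| and the coefficient of 2^i is non-zero, the ratio tends to 2.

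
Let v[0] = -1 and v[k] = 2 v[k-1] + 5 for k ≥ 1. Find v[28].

The fixed point is 5/(1 - 2) = -5, so v[k] + 5 = 2(v[k-1] + 5).
Hence v[k] = 4·2^k - 5.
v[28] = 4·2^{28} - 5 = 4·268435456 - 5 = 1073741819.

1073741819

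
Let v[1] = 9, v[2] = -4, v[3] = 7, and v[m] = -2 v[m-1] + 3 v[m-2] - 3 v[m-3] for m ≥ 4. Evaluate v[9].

v[4] = -2(7) + 3(-4) - 3(9) = -53
v[5] = -2(-53) + 3(7) - 3(-4) = 139
v[6] = -2(139) + 3(-53) - 3(7) = -458
v[7] = -2(-458) + 3(139) - 3(-53) = 1492
v[8] = -2(1492) + 3(-458) - 3(139) = -4775
v[9] = -2(-4775) + 3(1492) - 3(-458) = 15400

15400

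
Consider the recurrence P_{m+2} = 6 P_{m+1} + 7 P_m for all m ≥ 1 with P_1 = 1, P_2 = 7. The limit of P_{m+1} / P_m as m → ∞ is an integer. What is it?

The characteristic equation is r^2 - 6r - 7 = 0, which factors as (r - 7)(r + 1) = 0.
So the roots are 7 and -1. Since |7| > |-1| and the coefficient of 7^m is non-zero, the ratio tends to 7.

7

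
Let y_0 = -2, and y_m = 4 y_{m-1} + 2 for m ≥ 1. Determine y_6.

-5462

y_1 = 4·(-2) + 2 = -6
y_2 = 4·(-6) + 2 = -22
y_3 = 4·(-22) + 2 = -86
y_4 = 4·(-86) + 2 = -342
y_5 = 4·(-342) + 2 = -1366
y_6 = 4·(-1366) + 2 = -5462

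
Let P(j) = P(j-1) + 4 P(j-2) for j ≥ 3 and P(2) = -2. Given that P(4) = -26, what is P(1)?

Let P(1) = w.
P(3) = -2 + 4w
P(4) = -10 + 4w
So -10 + 4w = -26, giving w = -4.

-4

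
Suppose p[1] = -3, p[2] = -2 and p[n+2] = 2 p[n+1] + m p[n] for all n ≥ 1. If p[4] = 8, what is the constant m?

p[3] = -4 - 3m
p[4] = -8 - 8m
So -8 - 8m = 8, giving m = -2.

-2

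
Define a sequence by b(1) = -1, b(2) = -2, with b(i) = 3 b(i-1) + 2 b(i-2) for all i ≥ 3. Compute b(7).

-1268

b(3) = 3·(-2) + 2·(-1) = -8
b(4) = 3·(-8) + 2·(-2) = -28
b(5) = 3·(-28) + 2·(-8) = -100
b(6) = 3·(-100) + 2·(-28) = -356
b(7) = 3·(-356) + 2·(-100) = -1268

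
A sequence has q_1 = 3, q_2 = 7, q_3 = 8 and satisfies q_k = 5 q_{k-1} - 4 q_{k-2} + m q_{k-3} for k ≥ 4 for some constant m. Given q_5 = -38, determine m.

-3

q_4 = 12 + 3m
q_5 = 28 + 22m
So 28 + 22m = -38, giving m = -3.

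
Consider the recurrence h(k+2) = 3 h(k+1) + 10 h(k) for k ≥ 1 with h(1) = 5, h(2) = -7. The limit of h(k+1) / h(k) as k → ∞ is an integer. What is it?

The characteristic equation is r^2 - 3r - 10 = 0, which factors as (r - 5)(r + 2) = 0.
So the roots are 5 and -2. Since |5| > |-2| and the coefficient of 5^k is non-zero, the ratio tends to 5.

5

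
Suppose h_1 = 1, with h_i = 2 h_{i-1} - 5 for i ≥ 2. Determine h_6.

h_2 = 2·1 - 5 = -3
h_3 = 2·(-3) - 5 = -11
h_4 = 2·(-11) - 5 = -27
h_5 = 2·(-27) - 5 = -59
h_6 = 2·(-59) - 5 = -123

-123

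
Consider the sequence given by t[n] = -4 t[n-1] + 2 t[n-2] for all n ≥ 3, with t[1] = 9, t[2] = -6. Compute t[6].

-3576

t[3] = -4(-6) + 2(9) = 42
t[4] = -4(42) + 2(-6) = -180
t[5] = -4(-180) + 2(42) = 804
t[6] = -4(804) + 2(-180) = -3576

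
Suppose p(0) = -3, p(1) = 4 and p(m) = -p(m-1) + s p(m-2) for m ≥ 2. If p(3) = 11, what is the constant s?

p(2) = -4 - 3s
p(3) = 4 + 7s
So 4 + 7s = 11, giving s = 1.

1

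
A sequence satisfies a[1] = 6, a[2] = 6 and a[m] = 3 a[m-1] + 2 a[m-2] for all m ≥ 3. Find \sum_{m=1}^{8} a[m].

22968

a[3] = 3(6) + 2(6) = 30
a[4] = 3(30) + 2(6) = 102
a[5] = 3(102) + 2(30) = 366
a[6] = 3(366) + 2(102) = 1302
a[7] = 3(1302) + 2(366) = 4638
a[8] = 3(4638) + 2(1302) = 16518
Sum = 6 + 6 + 30 + 102 + 366 + 1302 + 4638 + 16518 = 22968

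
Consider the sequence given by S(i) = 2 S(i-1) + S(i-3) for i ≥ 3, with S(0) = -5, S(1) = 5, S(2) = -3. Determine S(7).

-187

S(3) = 2*(-3) + (-5) = -11
S(4) = 2*(-11) + 5 = -17
S(5) = 2*(-17) + (-3) = -37
S(6) = 2*(-37) + (-11) = -85
S(7) = 2*(-85) + (-17) = -187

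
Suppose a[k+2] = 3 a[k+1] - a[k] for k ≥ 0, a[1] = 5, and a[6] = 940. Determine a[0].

-4

Let a[0] = z.
a[2] = 15 - z
a[3] = 40 - 3z
a[4] = 105 - 8z
a[5] = 275 - 21z
a[6] = 720 - 55z
So 720 - 55z = 940, giving z = -4.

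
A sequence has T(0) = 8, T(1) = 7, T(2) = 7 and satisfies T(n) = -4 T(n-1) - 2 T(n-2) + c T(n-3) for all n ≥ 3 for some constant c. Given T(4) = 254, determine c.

-4

T(3) = -42 + 8c
T(4) = 154 - 25c
So 154 - 25c = 254, giving c = -4.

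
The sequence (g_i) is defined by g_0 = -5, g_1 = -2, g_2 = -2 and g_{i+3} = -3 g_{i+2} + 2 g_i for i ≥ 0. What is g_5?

-28

g_3 = -3(-2) + 2(-5) = -4
g_4 = -3(-4) + 2(-2) = 8
g_5 = -3(8) + 2(-2) = -28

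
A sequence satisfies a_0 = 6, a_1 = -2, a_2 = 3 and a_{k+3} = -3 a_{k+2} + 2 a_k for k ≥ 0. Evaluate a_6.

-129

a_3 = -3·3 + 2·6 = 3
a_4 = -3·3 + 2·(-2) = -13
a_5 = -3·(-13) + 2·3 = 45
a_6 = -3·45 + 2·3 = -129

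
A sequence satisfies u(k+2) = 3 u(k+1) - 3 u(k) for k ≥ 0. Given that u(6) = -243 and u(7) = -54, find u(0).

9

Rearranging, u(k-2) = (u(k) - 3 u(k-1)) / -3.
u(5) = (-54 - 3·(-243)) / -3 = 675/-3 = -225
u(4) = (-243 - 3·(-225)) / -3 = 432/-3 = -144
u(3) = (-225 - 3·(-144)) / -3 = 207/-3 = -69
u(2) = (-144 - 3·(-69)) / -3 = 63/-3 = -21
u(1) = (-69 - 3·(-21)) / -3 = -6/-3 = 2
u(0) = (-21 - 3·2) / -3 = -27/-3 = 9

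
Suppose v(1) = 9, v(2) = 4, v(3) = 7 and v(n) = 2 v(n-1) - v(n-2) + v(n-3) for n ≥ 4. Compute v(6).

58

v(4) = 2*7 - 4 + 9 = 19
v(5) = 2*19 - 7 + 4 = 35
v(6) = 2*35 - 19 + 7 = 58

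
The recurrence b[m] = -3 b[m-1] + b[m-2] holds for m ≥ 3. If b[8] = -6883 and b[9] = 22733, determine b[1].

Rearranging, b[m-2] = b[m] + 3 b[m-1].
b[7] = 22733 + 3·(-6883) = 2084
b[6] = -6883 + 3·2084 = -631
b[5] = 2084 + 3·(-631) = 191
b[4] = -631 + 3·191 = -58
b[3] = 191 + 3·(-58) = 17
b[2] = -58 + 3·17 = -7
b[1] = 17 + 3·(-7) = -4

-4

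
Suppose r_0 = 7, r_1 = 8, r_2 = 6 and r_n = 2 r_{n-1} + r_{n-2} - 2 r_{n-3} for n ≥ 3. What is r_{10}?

-334

r_3 = 2(6) + 8 - 2(7) = 6
r_4 = 2(6) + 6 - 2(8) = 2
r_5 = 2(2) + 6 - 2(6) = -2
r_6 = 2(-2) + 2 - 2(6) = -14
r_7 = 2(-14) + (-2) - 2(2) = -34
r_8 = 2(-34) + (-14) - 2(-2) = -78
r_9 = 2(-78) + (-34) - 2(-14) = -162
r_{10} = 2(-162) + (-78) - 2(-34) = -334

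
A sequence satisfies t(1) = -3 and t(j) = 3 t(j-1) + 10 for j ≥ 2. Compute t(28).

15251194969969

The fixed point is 10/(1 - 3) = -5, so t(j) + 5 = 3(t(j-1) + 5).
Hence t(j) = 2·3^{j-1} - 5.
t(28) = 2·3^{27} - 5 = 2·7625597484987 - 5 = 15251194969969.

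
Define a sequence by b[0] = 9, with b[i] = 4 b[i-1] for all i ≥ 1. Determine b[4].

b[1] = 4·9 = 36
b[2] = 4·36 = 144
b[3] = 4·144 = 576
b[4] = 4·576 = 2304

2304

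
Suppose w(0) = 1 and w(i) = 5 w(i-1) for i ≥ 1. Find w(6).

w(1) = 5(1) = 5
w(2) = 5(5) = 25
w(3) = 5(25) = 125
w(4) = 5(125) = 625
w(5) = 5(625) = 3125
w(6) = 5(3125) = 15625

15625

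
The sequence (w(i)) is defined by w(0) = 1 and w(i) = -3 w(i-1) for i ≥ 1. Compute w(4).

81

w(1) = -3(1) = -3
w(2) = -3(-3) = 9
w(3) = -3(9) = -27
w(4) = -3(-27) = 81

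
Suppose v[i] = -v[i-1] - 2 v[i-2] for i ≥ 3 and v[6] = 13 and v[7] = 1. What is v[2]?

-1

Rearranging, v[i-2] = (v[i] + v[i-1]) / -2.
v[5] = (1 + 13) / -2 = 14/-2 = -7
v[4] = (13 + (-7)) / -2 = 6/-2 = -3
v[3] = (-7 + (-3)) / -2 = -10/-2 = 5
v[2] = (-3 + 5) / -2 = 2/-2 = -1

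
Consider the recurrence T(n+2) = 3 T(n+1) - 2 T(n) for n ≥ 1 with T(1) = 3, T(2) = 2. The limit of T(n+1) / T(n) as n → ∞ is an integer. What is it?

The characteristic equation is r^2 - 3r + 2 = 0, which factors as (r - 2)(r - 1) = 0.
So the roots are 2 and 1. Since |2| > |1| and the coefficient of 2^n is non-zero, the ratio tends to 2.

2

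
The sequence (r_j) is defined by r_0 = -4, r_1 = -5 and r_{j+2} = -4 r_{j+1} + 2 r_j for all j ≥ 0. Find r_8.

r_2 = -4·(-5) + 2·(-4) = 12
r_3 = -4·12 + 2·(-5) = -58
r_4 = -4·(-58) + 2·12 = 256
r_5 = -4·256 + 2·(-58) = -1140
r_6 = -4·(-1140) + 2·256 = 5072
r_7 = -4·5072 + 2·(-1140) = -22568
r_8 = -4·(-22568) + 2·5072 = 100416

100416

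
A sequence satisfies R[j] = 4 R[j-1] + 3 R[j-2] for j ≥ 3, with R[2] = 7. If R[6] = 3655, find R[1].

3

Let R[1] = x.
R[3] = 28 + 3x
R[4] = 133 + 12x
R[5] = 616 + 57x
R[6] = 2863 + 264x
So 2863 + 264x = 3655, giving x = 3.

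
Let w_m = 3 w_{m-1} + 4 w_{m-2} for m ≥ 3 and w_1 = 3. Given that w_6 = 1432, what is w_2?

Let w_2 = y.
w_3 = 12 + 3y
w_4 = 36 + 13y
w_5 = 156 + 51y
w_6 = 612 + 205y
So 612 + 205y = 1432, giving y = 4.

4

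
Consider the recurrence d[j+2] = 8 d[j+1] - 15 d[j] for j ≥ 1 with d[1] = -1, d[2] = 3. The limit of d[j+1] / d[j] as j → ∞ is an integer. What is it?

5

The characteristic equation is r^2 - 8r + 15 = 0, which factors as (r - 5)(r - 3) = 0.
So the roots are 5 and 3. Since |5| > |3| and the coefficient of 5^j is non-zero, the ratio tends to 5.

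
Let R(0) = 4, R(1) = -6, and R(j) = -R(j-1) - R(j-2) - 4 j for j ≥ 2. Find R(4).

-10

R(2) = -(-6) - 4 - 8 = -6
R(3) = -(-6) - (-6) - 12 = 0
R(4) = -0 - (-6) - 16 = -10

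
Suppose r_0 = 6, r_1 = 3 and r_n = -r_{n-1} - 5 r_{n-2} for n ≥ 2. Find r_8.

r_2 = -3 - 5*6 = -33
r_3 = -(-33) - 5*3 = 18
r_4 = -18 - 5*(-33) = 147
r_5 = -147 - 5*18 = -237
r_6 = -(-237) - 5*147 = -498
r_7 = -(-498) - 5*(-237) = 1683
r_8 = -1683 - 5*(-498) = 807

807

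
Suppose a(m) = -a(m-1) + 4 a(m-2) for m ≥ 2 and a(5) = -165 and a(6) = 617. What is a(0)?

Rearranging, a(m-2) = (a(m) + a(m-1)) / 4.
a(4) = (617 + (-165)) / 4 = 452/4 = 113
a(3) = (-165 + 113) / 4 = -52/4 = -13
a(2) = (113 + (-13)) / 4 = 100/4 = 25
a(1) = (-13 + 25) / 4 = 12/4 = 3
a(0) = (25 + 3) / 4 = 28/4 = 7

7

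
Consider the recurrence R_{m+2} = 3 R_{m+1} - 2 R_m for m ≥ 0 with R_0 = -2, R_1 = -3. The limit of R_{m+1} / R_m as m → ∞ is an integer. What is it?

2

The characteristic equation is r^2 - 3r + 2 = 0, which factors as (r - 2)(r - 1) = 0.
So the roots are 2 and 1. Since |2| > |1| and the coefficient of 2^m is non-zero, the ratio tends to 2.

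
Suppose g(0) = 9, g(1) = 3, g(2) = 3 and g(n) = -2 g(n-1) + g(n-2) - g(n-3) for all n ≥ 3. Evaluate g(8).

g(3) = -2·3 + 3 - 9 = -12
g(4) = -2·(-12) + 3 - 3 = 24
g(5) = -2·24 + (-12) - 3 = -63
g(6) = -2·(-63) + 24 - (-12) = 162
g(7) = -2·162 + (-63) - 24 = -411
g(8) = -2·(-411) + 162 - (-63) = 1047

1047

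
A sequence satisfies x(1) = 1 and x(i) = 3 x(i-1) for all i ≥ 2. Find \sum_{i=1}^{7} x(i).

1093

x(2) = 3*1 = 3
x(3) = 3*3 = 9
x(4) = 3*9 = 27
x(5) = 3*27 = 81
x(6) = 3*81 = 243
x(7) = 3*243 = 729
Sum = 1 + 3 + 9 + 27 + 81 + 243 + 729 = 1093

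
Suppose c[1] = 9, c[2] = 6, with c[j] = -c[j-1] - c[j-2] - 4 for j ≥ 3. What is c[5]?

6

c[3] = -6 - 9 - 4 = -19
c[4] = -(-19) - 6 - 4 = 9
c[5] = -9 - (-19) - 4 = 6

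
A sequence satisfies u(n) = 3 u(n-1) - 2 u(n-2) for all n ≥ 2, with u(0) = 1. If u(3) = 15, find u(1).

3

Let u(1) = z.
u(2) = -2 + 3z
u(3) = -6 + 7z
So -6 + 7z = 15, giving z = 3.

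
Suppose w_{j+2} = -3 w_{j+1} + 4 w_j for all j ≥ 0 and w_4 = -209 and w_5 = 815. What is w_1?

Rearranging, w_{j-2} = (w_j + 3 w_{j-1}) / 4.
w_3 = (815 + 3·(-209)) / 4 = 188/4 = 47
w_2 = (-209 + 3·47) / 4 = -68/4 = -17
w_1 = (47 + 3·(-17)) / 4 = -4/4 = -1

-1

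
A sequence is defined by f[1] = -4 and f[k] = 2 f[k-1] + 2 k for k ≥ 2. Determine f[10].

f[2] = 2*(-4) + 4 = -4
f[3] = 2*(-4) + 6 = -2
f[4] = 2*(-2) + 8 = 4
f[5] = 2*4 + 10 = 18
f[6] = 2*18 + 12 = 48
f[7] = 2*48 + 14 = 110
f[8] = 2*110 + 16 = 236
f[9] = 2*236 + 18 = 490
f[10] = 2*490 + 20 = 1000

1000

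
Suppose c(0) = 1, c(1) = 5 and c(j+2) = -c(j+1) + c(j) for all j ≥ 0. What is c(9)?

149

c(2) = -5 + 1 = -4
c(3) = -(-4) + 5 = 9
c(4) = -9 + (-4) = -13
c(5) = -(-13) + 9 = 22
c(6) = -22 + (-13) = -35
c(7) = -(-35) + 22 = 57
c(8) = -57 + (-35) = -92
c(9) = -(-92) + 57 = 149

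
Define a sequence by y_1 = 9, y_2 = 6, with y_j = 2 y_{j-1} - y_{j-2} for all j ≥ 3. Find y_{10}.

-18

y_3 = 2*6 - 9 = 3
y_4 = 2*3 - 6 = 0
y_5 = 2*0 - 3 = -3
y_6 = 2*(-3) - 0 = -6
y_7 = 2*(-6) - (-3) = -9
y_8 = 2*(-9) - (-6) = -12
y_9 = 2*(-12) - (-9) = -15
y_{10} = 2*(-15) - (-12) = -18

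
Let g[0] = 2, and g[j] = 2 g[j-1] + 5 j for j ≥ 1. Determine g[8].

g[1] = 2·2 + 5 = 9
g[2] = 2·9 + 10 = 28
g[3] = 2·28 + 15 = 71
g[4] = 2·71 + 20 = 162
g[5] = 2·162 + 25 = 349
g[6] = 2·349 + 30 = 728
g[7] = 2·728 + 35 = 1491
g[8] = 2·1491 + 40 = 3022

3022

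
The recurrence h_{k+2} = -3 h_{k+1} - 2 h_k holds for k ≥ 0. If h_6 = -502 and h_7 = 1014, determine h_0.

Rearranging, h_{k-2} = (h_k + 3 h_{k-1}) / -2.
h_5 = (1014 + 3·(-502)) / -2 = -492/-2 = 246
h_4 = (-502 + 3·246) / -2 = 236/-2 = -118
h_3 = (246 + 3·(-118)) / -2 = -108/-2 = 54
h_2 = (-118 + 3·54) / -2 = 44/-2 = -22
h_1 = (54 + 3·(-22)) / -2 = -12/-2 = 6
h_0 = (-22 + 3·6) / -2 = -4/-2 = 2

2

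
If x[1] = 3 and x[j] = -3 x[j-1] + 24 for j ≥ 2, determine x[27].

-7625597484981

The fixed point is 24/(1 + 3) = 6, so x[j] - 6 = -3(x[j-1] - 6).
Hence x[j] = -3·(-3)^{j-1} + 6.
x[27] = -3·(-3)^{26} + 6 = -3·2541865828329 + 6 = -7625597484981.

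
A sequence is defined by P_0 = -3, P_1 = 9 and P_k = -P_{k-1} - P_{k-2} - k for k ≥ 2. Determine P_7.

7

P_2 = -9 - (-3) - 2 = -8
P_3 = -(-8) - 9 - 3 = -4
P_4 = -(-4) - (-8) - 4 = 8
P_5 = -8 - (-4) - 5 = -9
P_6 = -(-9) - 8 - 6 = -5
P_7 = -(-5) - (-9) - 7 = 7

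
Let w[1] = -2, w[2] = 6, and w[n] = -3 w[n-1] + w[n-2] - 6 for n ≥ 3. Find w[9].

-31418

w[3] = -3(6) + (-2) - 6 = -26
w[4] = -3(-26) + 6 - 6 = 78
w[5] = -3(78) + (-26) - 6 = -266
w[6] = -3(-266) + 78 - 6 = 870
w[7] = -3(870) + (-266) - 6 = -2882
w[8] = -3(-2882) + 870 - 6 = 9510
w[9] = -3(9510) + (-2882) - 6 = -31418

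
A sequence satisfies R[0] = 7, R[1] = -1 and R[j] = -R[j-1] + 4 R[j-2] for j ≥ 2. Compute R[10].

35549

R[2] = -(-1) + 4(7) = 29
R[3] = -29 + 4(-1) = -33
R[4] = -(-33) + 4(29) = 149
R[5] = -149 + 4(-33) = -281
R[6] = -(-281) + 4(149) = 877
R[7] = -877 + 4(-281) = -2001
R[8] = -(-2001) + 4(877) = 5509
R[9] = -5509 + 4(-2001) = -13513
R[10] = -(-13513) + 4(5509) = 35549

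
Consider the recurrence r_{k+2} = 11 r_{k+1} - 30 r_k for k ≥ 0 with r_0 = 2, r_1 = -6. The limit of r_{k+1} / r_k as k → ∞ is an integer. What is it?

6

The characteristic equation is r^2 - 11r + 30 = 0, which factors as (r - 6)(r - 5) = 0.
So the roots are 6 and 5. Since |6| > |5| and the coefficient of 6^k is non-zero, the ratio tends to 6.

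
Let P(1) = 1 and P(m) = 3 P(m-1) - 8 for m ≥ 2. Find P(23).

The fixed point is -8/(1 - 3) = 4, so P(m) - 4 = 3(P(m-1) - 4).
Hence P(m) = -3·3^{m-1} + 4.
P(23) = -3·3^{22} + 4 = -3·31381059609 + 4 = -94143178823.

-94143178823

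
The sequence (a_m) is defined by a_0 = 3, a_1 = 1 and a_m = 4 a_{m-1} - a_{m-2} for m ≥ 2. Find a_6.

a_2 = 4·1 - 3 = 1
a_3 = 4·1 - 1 = 3
a_4 = 4·3 - 1 = 11
a_5 = 4·11 - 3 = 41
a_6 = 4·41 - 11 = 153

153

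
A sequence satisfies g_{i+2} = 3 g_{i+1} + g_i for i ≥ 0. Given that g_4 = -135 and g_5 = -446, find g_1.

Rearranging, g_{i-2} = g_i - 3 g_{i-1}.
g_3 = -446 - 3(-135) = -41
g_2 = -135 - 3(-41) = -12
g_1 = -41 - 3(-12) = -5

-5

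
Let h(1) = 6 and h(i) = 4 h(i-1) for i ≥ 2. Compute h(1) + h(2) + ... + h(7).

h(2) = 4·6 = 24
h(3) = 4·24 = 96
h(4) = 4·96 = 384
h(5) = 4·384 = 1536
h(6) = 4·1536 = 6144
h(7) = 4·6144 = 24576
Sum = 6 + 24 + 96 + 384 + 1536 + 6144 + 24576 = 32766

32766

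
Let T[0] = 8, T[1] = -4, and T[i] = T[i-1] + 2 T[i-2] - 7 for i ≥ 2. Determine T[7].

-130

T[2] = (-4) + 2·8 - 7 = 5
T[3] = 5 + 2·(-4) - 7 = -10
T[4] = (-10) + 2·5 - 7 = -7
T[5] = (-7) + 2·(-10) - 7 = -34
T[6] = (-34) + 2·(-7) - 7 = -55
T[7] = (-55) + 2·(-34) - 7 = -130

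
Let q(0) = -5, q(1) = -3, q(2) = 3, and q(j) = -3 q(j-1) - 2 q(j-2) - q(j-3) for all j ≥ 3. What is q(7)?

q(3) = -3·3 - 2·(-3) - (-5) = 2
q(4) = -3·2 - 2·3 - (-3) = -9
q(5) = -3·(-9) - 2·2 - 3 = 20
q(6) = -3·20 - 2·(-9) - 2 = -44
q(7) = -3·(-44) - 2·20 - (-9) = 101

101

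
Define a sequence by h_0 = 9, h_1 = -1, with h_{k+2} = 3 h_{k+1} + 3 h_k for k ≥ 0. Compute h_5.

1044

h_2 = 3*(-1) + 3*9 = 24
h_3 = 3*24 + 3*(-1) = 69
h_4 = 3*69 + 3*24 = 279
h_5 = 3*279 + 3*69 = 1044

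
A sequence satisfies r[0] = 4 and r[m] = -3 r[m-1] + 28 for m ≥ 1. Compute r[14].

-14348900

The fixed point is 28/(1 + 3) = 7, so r[m] - 7 = -3(r[m-1] - 7).
Hence r[m] = -3·(-3)^m + 7.
r[14] = -3·(-3)^{14} + 7 = -3·4782969 + 7 = -14348900.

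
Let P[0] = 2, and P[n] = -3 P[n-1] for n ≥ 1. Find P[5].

-486

P[1] = -3*2 = -6
P[2] = -3*(-6) = 18
P[3] = -3*18 = -54
P[4] = -3*(-54) = 162
P[5] = -3*162 = -486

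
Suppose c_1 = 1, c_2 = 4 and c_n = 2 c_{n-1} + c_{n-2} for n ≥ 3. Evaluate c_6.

128

c_3 = 2·4 + 1 = 9
c_4 = 2·9 + 4 = 22
c_5 = 2·22 + 9 = 53
c_6 = 2·53 + 22 = 128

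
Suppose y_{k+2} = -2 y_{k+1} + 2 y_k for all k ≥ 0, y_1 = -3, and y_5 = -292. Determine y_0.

5

Let y_0 = w.
y_2 = 6 + 2w
y_3 = -18 - 4w
y_4 = 48 + 12w
y_5 = -132 - 32w
So -132 - 32w = -292, giving w = 5.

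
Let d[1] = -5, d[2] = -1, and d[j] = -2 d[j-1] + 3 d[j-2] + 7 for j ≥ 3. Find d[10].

11083

d[3] = -2·(-1) + 3·(-5) + 7 = -6
d[4] = -2·(-6) + 3·(-1) + 7 = 16
d[5] = -2·16 + 3·(-6) + 7 = -43
d[6] = -2·(-43) + 3·16 + 7 = 141
d[7] = -2·141 + 3·(-43) + 7 = -404
d[8] = -2·(-404) + 3·141 + 7 = 1238
d[9] = -2·1238 + 3·(-404) + 7 = -3681
d[10] = -2·(-3681) + 3·1238 + 7 = 11083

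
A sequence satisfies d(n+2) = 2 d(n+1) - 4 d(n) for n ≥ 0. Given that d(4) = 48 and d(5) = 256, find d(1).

Rearranging, d(n-2) = (d(n) - 2 d(n-1)) / -4.
d(3) = (256 - 2*48) / -4 = 160/-4 = -40
d(2) = (48 - 2*(-40)) / -4 = 128/-4 = -32
d(1) = (-40 - 2*(-32)) / -4 = 24/-4 = -6

-6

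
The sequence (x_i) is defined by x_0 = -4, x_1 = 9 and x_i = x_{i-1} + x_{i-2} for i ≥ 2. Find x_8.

137

x_2 = 9 + (-4) = 5
x_3 = 5 + 9 = 14
x_4 = 14 + 5 = 19
x_5 = 19 + 14 = 33
x_6 = 33 + 19 = 52
x_7 = 52 + 33 = 85
x_8 = 85 + 52 = 137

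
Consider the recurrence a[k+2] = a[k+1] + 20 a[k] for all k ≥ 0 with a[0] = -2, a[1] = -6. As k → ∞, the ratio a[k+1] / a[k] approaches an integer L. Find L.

5

The characteristic equation is r^2 - r - 20 = 0, which factors as (r - 5)(r + 4) = 0.
So the roots are 5 and -4. Since |5| > |-4| and the coefficient of 5^k is non-zero, the ratio tends to 5.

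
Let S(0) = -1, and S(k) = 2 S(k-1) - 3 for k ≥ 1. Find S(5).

-125

S(1) = 2·(-1) - 3 = -5
S(2) = 2·(-5) - 3 = -13
S(3) = 2·(-13) - 3 = -29
S(4) = 2·(-29) - 3 = -61
S(5) = 2·(-61) - 3 = -125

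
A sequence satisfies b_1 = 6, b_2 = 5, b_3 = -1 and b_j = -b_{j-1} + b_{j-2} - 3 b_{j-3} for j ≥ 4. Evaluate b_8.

b_4 = -(-1) + 5 - 3(6) = -12
b_5 = -(-12) + (-1) - 3(5) = -4
b_6 = -(-4) + (-12) - 3(-1) = -5
b_7 = -(-5) + (-4) - 3(-12) = 37
b_8 = -37 + (-5) - 3(-4) = -30

-30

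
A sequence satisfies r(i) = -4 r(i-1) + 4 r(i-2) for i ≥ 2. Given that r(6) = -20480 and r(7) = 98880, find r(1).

5

Rearranging, r(i-2) = (r(i) + 4 r(i-1)) / 4.
r(5) = (98880 + 4(-20480)) / 4 = 16960/4 = 4240
r(4) = (-20480 + 4(4240)) / 4 = -3520/4 = -880
r(3) = (4240 + 4(-880)) / 4 = 720/4 = 180
r(2) = (-880 + 4(180)) / 4 = -160/4 = -40
r(1) = (180 + 4(-40)) / 4 = 20/4 = 5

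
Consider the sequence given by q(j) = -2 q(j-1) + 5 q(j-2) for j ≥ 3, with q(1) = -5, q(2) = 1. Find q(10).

116321

q(3) = -2*1 + 5*(-5) = -27
q(4) = -2*(-27) + 5*1 = 59
q(5) = -2*59 + 5*(-27) = -253
q(6) = -2*(-253) + 5*59 = 801
q(7) = -2*801 + 5*(-253) = -2867
q(8) = -2*(-2867) + 5*801 = 9739
q(9) = -2*9739 + 5*(-2867) = -33813
q(10) = -2*(-33813) + 5*9739 = 116321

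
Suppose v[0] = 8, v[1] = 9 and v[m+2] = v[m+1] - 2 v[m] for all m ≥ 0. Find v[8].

v[2] = 9 - 2(8) = -7
v[3] = (-7) - 2(9) = -25
v[4] = (-25) - 2(-7) = -11
v[5] = (-11) - 2(-25) = 39
v[6] = 39 - 2(-11) = 61
v[7] = 61 - 2(39) = -17
v[8] = (-17) - 2(61) = -139

-139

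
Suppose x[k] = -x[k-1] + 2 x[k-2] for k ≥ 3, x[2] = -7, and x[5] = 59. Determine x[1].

4

Let x[1] = v.
x[3] = 7 + 2v
x[4] = -21 - 2v
x[5] = 35 + 6v
So 35 + 6v = 59, giving v = 4.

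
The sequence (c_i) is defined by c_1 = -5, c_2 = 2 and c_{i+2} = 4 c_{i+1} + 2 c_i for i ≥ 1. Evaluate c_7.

c_3 = 4*2 + 2*(-5) = -2
c_4 = 4*(-2) + 2*2 = -4
c_5 = 4*(-4) + 2*(-2) = -20
c_6 = 4*(-20) + 2*(-4) = -88
c_7 = 4*(-88) + 2*(-20) = -392

-392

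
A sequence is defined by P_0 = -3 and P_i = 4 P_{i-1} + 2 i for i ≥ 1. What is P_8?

P_1 = 4*(-3) + 2 = -10
P_2 = 4*(-10) + 4 = -36
P_3 = 4*(-36) + 6 = -138
P_4 = 4*(-138) + 8 = -544
P_5 = 4*(-544) + 10 = -2166
P_6 = 4*(-2166) + 12 = -8652
P_7 = 4*(-8652) + 14 = -34594
P_8 = 4*(-34594) + 16 = -138360

-138360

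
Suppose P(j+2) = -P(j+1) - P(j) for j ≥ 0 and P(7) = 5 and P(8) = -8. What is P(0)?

3

Rearranging, P(j-2) = -(P(j) + P(j-1)).
P(6) = -(-8 + 5) = 3
P(5) = -(5 + 3) = -8
P(4) = -(3 + (-8)) = 5
P(3) = -(-8 + 5) = 3
P(2) = -(5 + 3) = -8
P(1) = -(3 + (-8)) = 5
P(0) = -(-8 + 5) = 3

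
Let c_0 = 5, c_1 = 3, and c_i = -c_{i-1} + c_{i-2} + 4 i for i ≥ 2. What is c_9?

-55

c_2 = -3 + 5 + 8 = 10
c_3 = -10 + 3 + 12 = 5
c_4 = -5 + 10 + 16 = 21
c_5 = -21 + 5 + 20 = 4
c_6 = -4 + 21 + 24 = 41
c_7 = -41 + 4 + 28 = -9
c_8 = -(-9) + 41 + 32 = 82
c_9 = -82 + (-9) + 36 = -55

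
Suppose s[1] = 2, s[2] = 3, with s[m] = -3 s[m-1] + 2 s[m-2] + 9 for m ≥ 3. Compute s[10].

s[3] = -3(3) + 2(2) + 9 = 4
s[4] = -3(4) + 2(3) + 9 = 3
s[5] = -3(3) + 2(4) + 9 = 8
s[6] = -3(8) + 2(3) + 9 = -9
s[7] = -3(-9) + 2(8) + 9 = 52
s[8] = -3(52) + 2(-9) + 9 = -165
s[9] = -3(-165) + 2(52) + 9 = 608
s[10] = -3(608) + 2(-165) + 9 = -2145

-2145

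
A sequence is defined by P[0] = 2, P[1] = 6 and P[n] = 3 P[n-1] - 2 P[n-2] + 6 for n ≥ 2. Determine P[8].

P[2] = 3*6 - 2*2 + 6 = 20
P[3] = 3*20 - 2*6 + 6 = 54
P[4] = 3*54 - 2*20 + 6 = 128
P[5] = 3*128 - 2*54 + 6 = 282
P[6] = 3*282 - 2*128 + 6 = 596
P[7] = 3*596 - 2*282 + 6 = 1230
P[8] = 3*1230 - 2*596 + 6 = 2504

2504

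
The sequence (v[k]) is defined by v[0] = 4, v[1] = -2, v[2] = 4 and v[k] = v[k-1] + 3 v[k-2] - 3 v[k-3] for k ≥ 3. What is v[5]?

v[3] = 4 + 3·(-2) - 3·4 = -14
v[4] = (-14) + 3·4 - 3·(-2) = 4
v[5] = 4 + 3·(-14) - 3·4 = -50

-50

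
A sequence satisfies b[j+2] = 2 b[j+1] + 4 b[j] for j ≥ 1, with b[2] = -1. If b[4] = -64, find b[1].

Let b[1] = y.
b[3] = -2 + 4y
b[4] = -8 + 8y
So -8 + 8y = -64, giving y = -7.

-7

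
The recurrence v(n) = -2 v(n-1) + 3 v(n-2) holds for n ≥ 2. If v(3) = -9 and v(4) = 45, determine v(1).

3

Rearranging, v(n-2) = (v(n) + 2 v(n-1)) / 3.
v(2) = (45 + 2(-9)) / 3 = 27/3 = 9
v(1) = (-9 + 2(9)) / 3 = 9/3 = 3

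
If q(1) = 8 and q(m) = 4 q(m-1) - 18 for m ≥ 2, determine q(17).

8589934598

The fixed point is -18/(1 - 4) = 6, so q(m) - 6 = 4(q(m-1) - 6).
Hence q(m) = 2·4^{m-1} + 6.
q(17) = 2·4^{16} + 6 = 2·4294967296 + 6 = 8589934598.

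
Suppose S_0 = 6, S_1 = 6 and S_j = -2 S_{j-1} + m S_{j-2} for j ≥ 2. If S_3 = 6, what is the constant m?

3

S_2 = -12 + 6m
S_3 = 24 - 6m
So 24 - 6m = 6, giving m = 3.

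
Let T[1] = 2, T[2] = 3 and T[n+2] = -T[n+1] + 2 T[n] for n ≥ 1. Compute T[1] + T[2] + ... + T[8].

47

T[3] = -3 + 2(2) = 1
T[4] = -1 + 2(3) = 5
T[5] = -5 + 2(1) = -3
T[6] = -(-3) + 2(5) = 13
T[7] = -13 + 2(-3) = -19
T[8] = -(-19) + 2(13) = 45
Sum = 2 + 3 + 1 + 5 + (-3) + 13 + (-19) + 45 = 47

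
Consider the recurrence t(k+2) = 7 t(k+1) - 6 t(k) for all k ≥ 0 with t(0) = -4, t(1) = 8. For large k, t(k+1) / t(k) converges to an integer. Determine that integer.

The characteristic equation is r^2 - 7r + 6 = 0, which factors as (r - 6)(r - 1) = 0.
So the roots are 6 and 1. Since |6| > |1| and the coefficient of 6^k is non-zero, the ratio tends to 6.

6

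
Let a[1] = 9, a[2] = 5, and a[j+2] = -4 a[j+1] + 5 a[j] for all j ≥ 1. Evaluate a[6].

-2075

a[3] = -4(5) + 5(9) = 25
a[4] = -4(25) + 5(5) = -75
a[5] = -4(-75) + 5(25) = 425
a[6] = -4(425) + 5(-75) = -2075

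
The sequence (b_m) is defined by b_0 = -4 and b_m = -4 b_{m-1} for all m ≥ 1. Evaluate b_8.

-262144

b_1 = -4·(-4) = 16
b_2 = -4·16 = -64
b_3 = -4·(-64) = 256
b_4 = -4·256 = -1024
b_5 = -4·(-1024) = 4096
b_6 = -4·4096 = -16384
b_7 = -4·(-16384) = 65536
b_8 = -4·65536 = -262144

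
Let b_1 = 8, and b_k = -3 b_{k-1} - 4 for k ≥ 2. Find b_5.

b_2 = -3·8 - 4 = -28
b_3 = -3·(-28) - 4 = 80
b_4 = -3·80 - 4 = -244
b_5 = -3·(-244) - 4 = 728

728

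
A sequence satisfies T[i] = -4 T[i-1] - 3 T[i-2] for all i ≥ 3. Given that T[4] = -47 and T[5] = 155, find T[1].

Rearranging, T[i-2] = (T[i] + 4 T[i-1]) / -3.
T[3] = (155 + 4*(-47)) / -3 = -33/-3 = 11
T[2] = (-47 + 4*11) / -3 = -3/-3 = 1
T[1] = (11 + 4*1) / -3 = 15/-3 = -5

-5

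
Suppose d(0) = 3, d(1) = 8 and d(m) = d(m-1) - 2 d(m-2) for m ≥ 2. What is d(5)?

10

d(2) = 8 - 2·3 = 2
d(3) = 2 - 2·8 = -14
d(4) = (-14) - 2·2 = -18
d(5) = (-18) - 2·(-14) = 10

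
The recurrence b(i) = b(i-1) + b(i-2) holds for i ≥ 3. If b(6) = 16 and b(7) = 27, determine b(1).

Rearranging, b(i-2) = b(i) - b(i-1).
b(5) = 27 - 16 = 11
b(4) = 16 - 11 = 5
b(3) = 11 - 5 = 6
b(2) = 5 - 6 = -1
b(1) = 6 - (-1) = 7

7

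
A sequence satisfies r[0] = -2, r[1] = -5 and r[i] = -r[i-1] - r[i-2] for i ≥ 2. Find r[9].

r[2] = -(-5) - (-2) = 7
r[3] = -7 - (-5) = -2
r[4] = -(-2) - 7 = -5
r[5] = -(-5) - (-2) = 7
r[6] = -7 - (-5) = -2
r[7] = -(-2) - 7 = -5
r[8] = -(-5) - (-2) = 7
r[9] = -7 - (-5) = -2

-2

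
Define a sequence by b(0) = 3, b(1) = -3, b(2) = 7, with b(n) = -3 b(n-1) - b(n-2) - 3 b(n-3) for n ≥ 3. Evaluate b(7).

b(3) = -3·7 - (-3) - 3·3 = -27
b(4) = -3·(-27) - 7 - 3·(-3) = 83
b(5) = -3·83 - (-27) - 3·7 = -243
b(6) = -3·(-243) - 83 - 3·(-27) = 727
b(7) = -3·727 - (-243) - 3·83 = -2187

-2187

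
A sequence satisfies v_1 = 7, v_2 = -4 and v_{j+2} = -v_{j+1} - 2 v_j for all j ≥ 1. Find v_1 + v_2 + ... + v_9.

v_3 = -(-4) - 2(7) = -10
v_4 = -(-10) - 2(-4) = 18
v_5 = -18 - 2(-10) = 2
v_6 = -2 - 2(18) = -38
v_7 = -(-38) - 2(2) = 34
v_8 = -34 - 2(-38) = 42
v_9 = -42 - 2(34) = -110
Sum = 7 + (-4) + (-10) + 18 + 2 + (-38) + 34 + 42 + (-110) = -59

-59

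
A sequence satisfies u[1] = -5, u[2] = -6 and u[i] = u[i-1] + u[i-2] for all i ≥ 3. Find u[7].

-73

u[3] = (-6) + (-5) = -11
u[4] = (-11) + (-6) = -17
u[5] = (-17) + (-11) = -28
u[6] = (-28) + (-17) = -45
u[7] = (-45) + (-28) = -73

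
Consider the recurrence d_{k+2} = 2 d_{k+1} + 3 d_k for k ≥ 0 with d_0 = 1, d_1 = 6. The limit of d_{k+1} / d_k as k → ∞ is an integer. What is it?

3

The characteristic equation is r^2 - 2r - 3 = 0, which factors as (r - 3)(r + 1) = 0.
So the roots are 3 and -1. Since |3| > |-1| and the coefficient of 3^k is non-zero, the ratio tends to 3.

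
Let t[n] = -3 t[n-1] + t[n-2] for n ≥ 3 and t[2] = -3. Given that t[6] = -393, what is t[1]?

2

Let t[1] = v.
t[3] = 9 + v
t[4] = -30 - 3v
t[5] = 99 + 10v
t[6] = -327 - 33v
So -327 - 33v = -393, giving v = 2.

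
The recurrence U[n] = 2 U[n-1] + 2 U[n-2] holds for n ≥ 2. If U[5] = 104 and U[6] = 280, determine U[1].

6

Rearranging, U[n-2] = (U[n] - 2 U[n-1]) / 2.
U[4] = (280 - 2(104)) / 2 = 72/2 = 36
U[3] = (104 - 2(36)) / 2 = 32/2 = 16
U[2] = (36 - 2(16)) / 2 = 4/2 = 2
U[1] = (16 - 2(2)) / 2 = 12/2 = 6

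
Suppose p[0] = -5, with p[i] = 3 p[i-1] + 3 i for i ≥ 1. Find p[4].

p[1] = 3·(-5) + 3 = -12
p[2] = 3·(-12) + 6 = -30
p[3] = 3·(-30) + 9 = -81
p[4] = 3·(-81) + 12 = -231

-231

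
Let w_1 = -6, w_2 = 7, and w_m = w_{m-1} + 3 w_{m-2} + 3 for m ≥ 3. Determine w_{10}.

808

w_3 = 7 + 3·(-6) + 3 = -8
w_4 = (-8) + 3·7 + 3 = 16
w_5 = 16 + 3·(-8) + 3 = -5
w_6 = (-5) + 3·16 + 3 = 46
w_7 = 46 + 3·(-5) + 3 = 34
w_8 = 34 + 3·46 + 3 = 175
w_9 = 175 + 3·34 + 3 = 280
w_{10} = 280 + 3·175 + 3 = 808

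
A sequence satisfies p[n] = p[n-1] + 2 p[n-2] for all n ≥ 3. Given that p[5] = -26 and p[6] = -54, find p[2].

-4

Rearranging, p[n-2] = (p[n] - p[n-1]) / 2.
p[4] = (-54 - (-26)) / 2 = -28/2 = -14
p[3] = (-26 - (-14)) / 2 = -12/2 = -6
p[2] = (-14 - (-6)) / 2 = -8/2 = -4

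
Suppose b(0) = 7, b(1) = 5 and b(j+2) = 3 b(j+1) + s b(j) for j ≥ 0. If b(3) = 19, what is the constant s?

-1

b(2) = 15 + 7s
b(3) = 45 + 26s
So 45 + 26s = 19, giving s = -1.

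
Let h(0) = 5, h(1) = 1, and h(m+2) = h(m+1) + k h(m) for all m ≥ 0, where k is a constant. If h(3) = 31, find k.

5

h(2) = 1 + 5k
h(3) = 1 + 6k
So 1 + 6k = 31, giving k = 5.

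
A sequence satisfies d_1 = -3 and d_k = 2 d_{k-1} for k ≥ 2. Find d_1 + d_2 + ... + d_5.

-93

d_2 = 2·(-3) = -6
d_3 = 2·(-6) = -12
d_4 = 2·(-12) = -24
d_5 = 2·(-24) = -48
Sum = (-3) + (-6) + (-12) + (-24) + (-48) = -93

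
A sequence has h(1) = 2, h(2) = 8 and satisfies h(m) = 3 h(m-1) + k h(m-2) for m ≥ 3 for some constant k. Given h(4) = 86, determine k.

h(3) = 24 + 2k
h(4) = 72 + 14k
So 72 + 14k = 86, giving k = 1.

1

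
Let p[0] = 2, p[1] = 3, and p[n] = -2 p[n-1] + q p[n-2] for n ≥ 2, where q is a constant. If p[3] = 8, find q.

4

p[2] = -6 + 2q
p[3] = 12 - q
So 12 - q = 8, giving q = 4.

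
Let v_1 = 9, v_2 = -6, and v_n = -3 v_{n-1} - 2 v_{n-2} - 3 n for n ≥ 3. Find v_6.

162

v_3 = -3*(-6) - 2*9 - 9 = -9
v_4 = -3*(-9) - 2*(-6) - 12 = 27
v_5 = -3*27 - 2*(-9) - 15 = -78
v_6 = -3*(-78) - 2*27 - 18 = 162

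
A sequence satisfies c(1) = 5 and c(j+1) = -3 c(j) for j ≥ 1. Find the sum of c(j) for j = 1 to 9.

c(2) = -3·5 = -15
c(3) = -3·(-15) = 45
c(4) = -3·45 = -135
c(5) = -3·(-135) = 405
c(6) = -3·405 = -1215
c(7) = -3·(-1215) = 3645
c(8) = -3·3645 = -10935
c(9) = -3·(-10935) = 32805
Sum = 5 + (-15) + 45 + (-135) + 405 + (-1215) + 3645 + (-10935) + 32805 = 24605

24605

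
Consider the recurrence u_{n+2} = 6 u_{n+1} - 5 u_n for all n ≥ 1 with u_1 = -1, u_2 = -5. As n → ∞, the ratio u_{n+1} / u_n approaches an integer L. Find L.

5

The characteristic equation is r^2 - 6r + 5 = 0, which factors as (r - 5)(r - 1) = 0.
So the roots are 5 and 1. Since |5| > |1| and the coefficient of 5^n is non-zero, the ratio tends to 5.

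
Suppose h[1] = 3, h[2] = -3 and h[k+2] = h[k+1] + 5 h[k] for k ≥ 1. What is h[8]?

h[3] = (-3) + 5*3 = 12
h[4] = 12 + 5*(-3) = -3
h[5] = (-3) + 5*12 = 57
h[6] = 57 + 5*(-3) = 42
h[7] = 42 + 5*57 = 327
h[8] = 327 + 5*42 = 537

537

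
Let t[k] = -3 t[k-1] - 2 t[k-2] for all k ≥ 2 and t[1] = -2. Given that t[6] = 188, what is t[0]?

Let t[0] = x.
t[2] = 6 - 2x
t[3] = -14 + 6x
t[4] = 30 - 14x
t[5] = -62 + 30x
t[6] = 126 - 62x
So 126 - 62x = 188, giving x = -1.

-1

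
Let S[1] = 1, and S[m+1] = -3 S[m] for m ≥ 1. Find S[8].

S[2] = -3(1) = -3
S[3] = -3(-3) = 9
S[4] = -3(9) = -27
S[5] = -3(-27) = 81
S[6] = -3(81) = -243
S[7] = -3(-243) = 729
S[8] = -3(729) = -2187

-2187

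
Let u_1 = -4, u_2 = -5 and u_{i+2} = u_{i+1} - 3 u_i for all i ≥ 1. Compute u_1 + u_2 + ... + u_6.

u_3 = (-5) - 3·(-4) = 7
u_4 = 7 - 3·(-5) = 22
u_5 = 22 - 3·7 = 1
u_6 = 1 - 3·22 = -65
Sum = (-4) + (-5) + 7 + 22 + 1 + (-65) = -44

-44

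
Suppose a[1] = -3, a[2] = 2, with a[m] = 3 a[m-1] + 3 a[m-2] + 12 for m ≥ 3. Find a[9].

36561

a[3] = 3·2 + 3·(-3) + 12 = 9
a[4] = 3·9 + 3·2 + 12 = 45
a[5] = 3·45 + 3·9 + 12 = 174
a[6] = 3·174 + 3·45 + 12 = 669
a[7] = 3·669 + 3·174 + 12 = 2541
a[8] = 3·2541 + 3·669 + 12 = 9642
a[9] = 3·9642 + 3·2541 + 12 = 36561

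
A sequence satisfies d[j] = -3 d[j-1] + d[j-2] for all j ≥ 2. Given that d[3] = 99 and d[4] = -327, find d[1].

9

Rearranging, d[j-2] = d[j] + 3 d[j-1].
d[2] = -327 + 3*99 = -30
d[1] = 99 + 3*(-30) = 9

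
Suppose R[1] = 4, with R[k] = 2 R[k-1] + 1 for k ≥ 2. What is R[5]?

79

R[2] = 2(4) + 1 = 9
R[3] = 2(9) + 1 = 19
R[4] = 2(19) + 1 = 39
R[5] = 2(39) + 1 = 79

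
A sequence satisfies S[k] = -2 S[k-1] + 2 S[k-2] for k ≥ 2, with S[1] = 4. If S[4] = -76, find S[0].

-1

Let S[0] = z.
S[2] = -8 + 2z
S[3] = 24 - 4z
S[4] = -64 + 12z
So -64 + 12z = -76, giving z = -1.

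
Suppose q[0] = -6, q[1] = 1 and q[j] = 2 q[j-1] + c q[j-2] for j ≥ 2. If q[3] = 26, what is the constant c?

q[2] = 2 - 6c
q[3] = 4 - 11c
So 4 - 11c = 26, giving c = -2.

-2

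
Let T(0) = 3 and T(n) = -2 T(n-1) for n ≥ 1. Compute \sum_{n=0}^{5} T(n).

T(1) = -2·3 = -6
T(2) = -2·(-6) = 12
T(3) = -2·12 = -24
T(4) = -2·(-24) = 48
T(5) = -2·48 = -96
Sum = 3 + (-6) + 12 + (-24) + 48 + (-96) = -63

-63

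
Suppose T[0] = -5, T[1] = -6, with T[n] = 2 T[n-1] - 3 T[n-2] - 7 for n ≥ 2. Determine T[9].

T[2] = 2·(-6) - 3·(-5) - 7 = -4
T[3] = 2·(-4) - 3·(-6) - 7 = 3
T[4] = 2·3 - 3·(-4) - 7 = 11
T[5] = 2·11 - 3·3 - 7 = 6
T[6] = 2·6 - 3·11 - 7 = -28
T[7] = 2·(-28) - 3·6 - 7 = -81
T[8] = 2·(-81) - 3·(-28) - 7 = -85
T[9] = 2·(-85) - 3·(-81) - 7 = 66

66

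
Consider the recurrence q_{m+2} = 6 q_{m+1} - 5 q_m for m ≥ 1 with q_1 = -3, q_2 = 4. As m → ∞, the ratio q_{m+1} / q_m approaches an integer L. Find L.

The characteristic equation is r^2 - 6r + 5 = 0, which factors as (r - 5)(r - 1) = 0.
So the roots are 5 and 1. Since |5| > |1| and the coefficient of 5^m is non-zero, the ratio tends to 5.

5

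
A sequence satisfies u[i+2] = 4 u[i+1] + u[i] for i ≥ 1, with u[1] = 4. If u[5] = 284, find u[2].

3

Let u[2] = z.
u[3] = 4 + 4z
u[4] = 16 + 17z
u[5] = 68 + 72z
So 68 + 72z = 284, giving z = 3.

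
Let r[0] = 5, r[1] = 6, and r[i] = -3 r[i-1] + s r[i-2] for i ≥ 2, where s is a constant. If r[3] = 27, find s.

r[2] = -18 + 5s
r[3] = 54 - 9s
So 54 - 9s = 27, giving s = 3.

3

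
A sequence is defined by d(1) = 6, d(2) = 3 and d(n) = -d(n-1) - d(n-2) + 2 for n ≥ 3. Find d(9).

-7

d(3) = -3 - 6 + 2 = -7
d(4) = -(-7) - 3 + 2 = 6
d(5) = -6 - (-7) + 2 = 3
d(6) = -3 - 6 + 2 = -7
d(7) = -(-7) - 3 + 2 = 6
d(8) = -6 - (-7) + 2 = 3
d(9) = -3 - 6 + 2 = -7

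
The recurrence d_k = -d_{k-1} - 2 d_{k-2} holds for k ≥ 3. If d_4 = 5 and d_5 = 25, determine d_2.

Rearranging, d_{k-2} = (d_k + d_{k-1}) / -2.
d_3 = (25 + 5) / -2 = 30/-2 = -15
d_2 = (5 + (-15)) / -2 = -10/-2 = 5

5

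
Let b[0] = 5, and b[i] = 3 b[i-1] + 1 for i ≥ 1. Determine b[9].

108256

b[1] = 3*5 + 1 = 16
b[2] = 3*16 + 1 = 49
b[3] = 3*49 + 1 = 148
b[4] = 3*148 + 1 = 445
b[5] = 3*445 + 1 = 1336
b[6] = 3*1336 + 1 = 4009
b[7] = 3*4009 + 1 = 12028
b[8] = 3*12028 + 1 = 36085
b[9] = 3*36085 + 1 = 108256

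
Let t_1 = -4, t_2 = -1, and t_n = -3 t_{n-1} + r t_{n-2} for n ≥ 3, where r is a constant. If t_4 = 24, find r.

t_3 = 3 - 4r
t_4 = -9 + 11r
So -9 + 11r = 24, giving r = 3.

3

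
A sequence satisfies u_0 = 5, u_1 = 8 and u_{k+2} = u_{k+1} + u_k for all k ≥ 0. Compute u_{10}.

u_2 = 8 + 5 = 13
u_3 = 13 + 8 = 21
u_4 = 21 + 13 = 34
u_5 = 34 + 21 = 55
u_6 = 55 + 34 = 89
u_7 = 89 + 55 = 144
u_8 = 144 + 89 = 233
u_9 = 233 + 144 = 377
u_{10} = 377 + 233 = 610

610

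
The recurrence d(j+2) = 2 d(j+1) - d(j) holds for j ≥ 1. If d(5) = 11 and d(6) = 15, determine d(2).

-1

Rearranging, d(j-2) = -(d(j) - 2 d(j-1)).
d(4) = -(15 - 2·11) = 7
d(3) = -(11 - 2·7) = 3
d(2) = -(7 - 2·3) = -1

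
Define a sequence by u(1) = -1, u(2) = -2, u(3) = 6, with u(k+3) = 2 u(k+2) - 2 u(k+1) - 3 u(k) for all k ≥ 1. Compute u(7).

u(4) = 2*6 - 2*(-2) - 3*(-1) = 19
u(5) = 2*19 - 2*6 - 3*(-2) = 32
u(6) = 2*32 - 2*19 - 3*6 = 8
u(7) = 2*8 - 2*32 - 3*19 = -105

-105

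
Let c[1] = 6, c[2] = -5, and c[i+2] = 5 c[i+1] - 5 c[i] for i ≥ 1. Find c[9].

c[3] = 5*(-5) - 5*6 = -55
c[4] = 5*(-55) - 5*(-5) = -250
c[5] = 5*(-250) - 5*(-55) = -975
c[6] = 5*(-975) - 5*(-250) = -3625
c[7] = 5*(-3625) - 5*(-975) = -13250
c[8] = 5*(-13250) - 5*(-3625) = -48125
c[9] = 5*(-48125) - 5*(-13250) = -174375

-174375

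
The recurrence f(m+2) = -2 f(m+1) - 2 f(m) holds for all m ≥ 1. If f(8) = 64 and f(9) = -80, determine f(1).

-5

Rearranging, f(m-2) = (f(m) + 2 f(m-1)) / -2.
f(7) = (-80 + 2·64) / -2 = 48/-2 = -24
f(6) = (64 + 2·(-24)) / -2 = 16/-2 = -8
f(5) = (-24 + 2·(-8)) / -2 = -40/-2 = 20
f(4) = (-8 + 2·20) / -2 = 32/-2 = -16
f(3) = (20 + 2·(-16)) / -2 = -12/-2 = 6
f(2) = (-16 + 2·6) / -2 = -4/-2 = 2
f(1) = (6 + 2·2) / -2 = 10/-2 = -5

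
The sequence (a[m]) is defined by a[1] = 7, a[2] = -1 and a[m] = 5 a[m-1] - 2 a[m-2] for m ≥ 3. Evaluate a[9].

a[3] = 5(-1) - 2(7) = -19
a[4] = 5(-19) - 2(-1) = -93
a[5] = 5(-93) - 2(-19) = -427
a[6] = 5(-427) - 2(-93) = -1949
a[7] = 5(-1949) - 2(-427) = -8891
a[8] = 5(-8891) - 2(-1949) = -40557
a[9] = 5(-40557) - 2(-8891) = -185003

-185003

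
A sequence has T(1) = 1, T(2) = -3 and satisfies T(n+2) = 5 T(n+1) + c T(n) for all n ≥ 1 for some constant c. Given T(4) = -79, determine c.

T(3) = -15 + c
T(4) = -75 + 2c
So -75 + 2c = -79, giving c = -2.

-2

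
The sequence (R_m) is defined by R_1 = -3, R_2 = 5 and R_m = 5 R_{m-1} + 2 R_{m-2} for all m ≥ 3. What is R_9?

R_3 = 5·5 + 2·(-3) = 19
R_4 = 5·19 + 2·5 = 105
R_5 = 5·105 + 2·19 = 563
R_6 = 5·563 + 2·105 = 3025
R_7 = 5·3025 + 2·563 = 16251
R_8 = 5·16251 + 2·3025 = 87305
R_9 = 5·87305 + 2·16251 = 469027

469027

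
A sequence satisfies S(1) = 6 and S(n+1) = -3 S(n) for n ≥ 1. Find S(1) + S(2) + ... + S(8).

S(2) = -3*6 = -18
S(3) = -3*(-18) = 54
S(4) = -3*54 = -162
S(5) = -3*(-162) = 486
S(6) = -3*486 = -1458
S(7) = -3*(-1458) = 4374
S(8) = -3*4374 = -13122
Sum = 6 + (-18) + 54 + (-162) + 486 + (-1458) + 4374 + (-13122) = -9840

-9840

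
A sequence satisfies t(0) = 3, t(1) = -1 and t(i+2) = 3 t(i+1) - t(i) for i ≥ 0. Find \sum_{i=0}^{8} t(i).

t(2) = 3·(-1) - 3 = -6
t(3) = 3·(-6) - (-1) = -17
t(4) = 3·(-17) - (-6) = -45
t(5) = 3·(-45) - (-17) = -118
t(6) = 3·(-118) - (-45) = -309
t(7) = 3·(-309) - (-118) = -809
t(8) = 3·(-809) - (-309) = -2118
Sum = 3 + (-1) + (-6) + (-17) + (-45) + (-118) + (-309) + (-809) + (-2118) = -3420

-3420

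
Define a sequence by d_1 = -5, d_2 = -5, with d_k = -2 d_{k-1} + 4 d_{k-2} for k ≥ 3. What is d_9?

d_3 = -2(-5) + 4(-5) = -10
d_4 = -2(-10) + 4(-5) = 0
d_5 = -2(0) + 4(-10) = -40
d_6 = -2(-40) + 4(0) = 80
d_7 = -2(80) + 4(-40) = -320
d_8 = -2(-320) + 4(80) = 960
d_9 = -2(960) + 4(-320) = -3200

-3200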